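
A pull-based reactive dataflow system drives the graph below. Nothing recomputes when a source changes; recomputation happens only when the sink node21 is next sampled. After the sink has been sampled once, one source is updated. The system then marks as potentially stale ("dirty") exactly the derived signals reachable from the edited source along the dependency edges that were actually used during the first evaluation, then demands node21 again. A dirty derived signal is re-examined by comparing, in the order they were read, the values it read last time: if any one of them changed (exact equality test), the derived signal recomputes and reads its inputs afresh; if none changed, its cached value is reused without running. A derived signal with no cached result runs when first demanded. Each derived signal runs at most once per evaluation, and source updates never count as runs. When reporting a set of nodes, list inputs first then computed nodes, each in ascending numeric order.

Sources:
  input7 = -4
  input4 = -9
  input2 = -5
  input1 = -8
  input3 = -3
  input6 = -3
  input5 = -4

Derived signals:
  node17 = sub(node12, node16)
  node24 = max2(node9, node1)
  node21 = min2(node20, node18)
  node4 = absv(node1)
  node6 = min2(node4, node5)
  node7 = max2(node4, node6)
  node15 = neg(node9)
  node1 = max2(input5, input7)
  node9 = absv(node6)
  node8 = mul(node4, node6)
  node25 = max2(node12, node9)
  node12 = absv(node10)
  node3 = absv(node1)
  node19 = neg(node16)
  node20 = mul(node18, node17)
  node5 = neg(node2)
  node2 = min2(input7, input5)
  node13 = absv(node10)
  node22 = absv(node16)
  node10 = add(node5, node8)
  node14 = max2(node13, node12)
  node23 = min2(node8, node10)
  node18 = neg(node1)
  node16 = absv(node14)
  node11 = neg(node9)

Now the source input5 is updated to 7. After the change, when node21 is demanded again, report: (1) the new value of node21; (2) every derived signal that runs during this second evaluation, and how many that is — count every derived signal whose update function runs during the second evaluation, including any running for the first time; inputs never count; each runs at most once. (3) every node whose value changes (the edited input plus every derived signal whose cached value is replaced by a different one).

First evaluation (everything demanded from the output):
  node1 = max2(-4, -4) = -4
  node2 = min2(-4, -4) = -4
  node4 = absv(-4) = 4
  node5 = neg(-4) = 4
  node6 = min2(4, 4) = 4
  node8 = mul(4, 4) = 16
  node10 = add(4, 16) = 20
  node12 = absv(20) = 20
  node13 = absv(20) = 20
  node14 = max2(20, 20) = 20
  node16 = absv(20) = 20
  node17 = sub(20, 20) = 0
  node18 = neg(-4) = 4
  node20 = mul(4, 0) = 0
  node21 = min2(0, 4) = 0

Propagation after the edit:
  node1: runs — input5 -4->7; result 7.
  node2: runs — input5 -4->7; result -4 (same value as before).
  node4: runs — node1 -4->7; result 7.
  node5: checked — values it read are unchanged (node2 unchanged); reused cached 4 without running.
  node6: runs — node4 4->7; result 4 (same value as before).
  node8: runs — node4 4->7; result 28.
  node10: runs — node8 16->28; result 32.
  node12: runs — node10 20->32; result 32.
  node13: runs — node10 20->32; result 32.
  node14: runs — node13 20->32; node12 20->32; result 32.
  node16: runs — node14 20->32; result 32.
  node17: runs — node12 20->32; node16 20->32; result 0 (same value as before).
  node18: runs — node1 -4->7; result -7.
  node20: runs — node18 4->-7; result 0 (same value as before).
  node21: runs — node18 4->-7; result -7.

Key observation: the cutoff stops propagation at node5 — its inputs' values are unchanged, so it reuses its cache.

New value of node21: -7.
Derived signals that run: node1, node2, node4, node6, node8, node10, node12, node13, node14, node16, node17, node18, node20, node21 — 14 in total.
Values that change: input5, node1, node4, node8, node10, node12, node13, node14, node16, node18, node21.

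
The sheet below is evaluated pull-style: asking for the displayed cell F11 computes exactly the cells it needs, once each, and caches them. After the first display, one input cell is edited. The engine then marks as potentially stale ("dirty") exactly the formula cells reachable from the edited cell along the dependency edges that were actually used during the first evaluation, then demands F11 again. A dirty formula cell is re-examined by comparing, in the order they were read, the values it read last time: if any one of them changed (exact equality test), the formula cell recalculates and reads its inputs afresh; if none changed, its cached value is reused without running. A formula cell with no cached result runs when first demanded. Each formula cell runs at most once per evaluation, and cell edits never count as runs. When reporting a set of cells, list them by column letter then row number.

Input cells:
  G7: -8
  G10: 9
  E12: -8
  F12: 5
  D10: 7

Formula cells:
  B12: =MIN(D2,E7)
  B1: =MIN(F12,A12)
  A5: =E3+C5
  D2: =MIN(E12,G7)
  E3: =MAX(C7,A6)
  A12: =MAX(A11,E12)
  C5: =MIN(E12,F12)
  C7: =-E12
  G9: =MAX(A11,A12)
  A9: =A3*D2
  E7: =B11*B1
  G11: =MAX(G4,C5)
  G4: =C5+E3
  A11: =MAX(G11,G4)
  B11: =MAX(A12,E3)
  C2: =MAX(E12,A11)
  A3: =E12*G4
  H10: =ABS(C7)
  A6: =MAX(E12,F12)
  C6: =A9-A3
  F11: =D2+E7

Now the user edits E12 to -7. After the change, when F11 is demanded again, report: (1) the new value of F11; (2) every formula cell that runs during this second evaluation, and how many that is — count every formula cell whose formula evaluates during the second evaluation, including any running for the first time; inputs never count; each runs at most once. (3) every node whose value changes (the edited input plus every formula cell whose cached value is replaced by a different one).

First demand of the output computes:
  A6 = MAX(-8, 5) = 5
  C5 = MIN(-8, 5) = -8
  C7 = -(-8) = 8
  D2 = MIN(-8, -8) = -8
  E3 = MAX(8, 5) = 8
  G4 = -8 + 8 = 0
  G11 = MAX(0, -8) = 0
  A11 = MAX(0, 0) = 0
  A12 = MAX(0, -8) = 0
  B1 = MIN(5, 0) = 0
  B11 = MAX(0, 8) = 8
  E7 = 8 * 0 = 0
  F11 = -8 + 0 = -8

After the edit, cleaning proceeds:
  A6: a read changed (E12 -8->-7) — executes, giving 5 — identical to its old value.
  C5: a read changed (E12 -8->-7) — executes, giving -7.
  C7: a read changed (E12 -8->-7) — executes, giving 7.
  D2: a read changed (E12 -8->-7) — executes, giving -8 — identical to its old value.
  E3: a read changed (C7 8->7) — executes, giving 7.
  G4: a read changed (C5 -8->-7; E3 8->7) — executes, giving 0 — identical to its old value.
  G11: a read changed (C5 -8->-7) — executes, giving 0 — identical to its old value.
  A11: dirty, but its reads are unchanged (G11 unchanged, G4 unchanged); cached 0 stands.
  A12: a read changed (E12 -8->-7) — executes, giving 0 — identical to its old value.
  B1: dirty, but its reads are unchanged (F12 unchanged, A12 unchanged); cached 0 stands.
  B11: a read changed (E3 8->7) — executes, giving 7.
  E7: a read changed (B11 8->7) — executes, giving 0 — identical to its old value.
  F11: dirty, but its reads are unchanged (D2 unchanged, E7 unchanged); cached -8 stands.

Note where the cutoff bites: A11 is checked, finds nothing changed, and keeps its cache.

Demanding F11 again yields -8.
10 formula cells run: A6, A12, B11, C5, C7, D2, E3, E7, G4, G11.
The nodes whose values change: B11, C5, C7, E3, E12.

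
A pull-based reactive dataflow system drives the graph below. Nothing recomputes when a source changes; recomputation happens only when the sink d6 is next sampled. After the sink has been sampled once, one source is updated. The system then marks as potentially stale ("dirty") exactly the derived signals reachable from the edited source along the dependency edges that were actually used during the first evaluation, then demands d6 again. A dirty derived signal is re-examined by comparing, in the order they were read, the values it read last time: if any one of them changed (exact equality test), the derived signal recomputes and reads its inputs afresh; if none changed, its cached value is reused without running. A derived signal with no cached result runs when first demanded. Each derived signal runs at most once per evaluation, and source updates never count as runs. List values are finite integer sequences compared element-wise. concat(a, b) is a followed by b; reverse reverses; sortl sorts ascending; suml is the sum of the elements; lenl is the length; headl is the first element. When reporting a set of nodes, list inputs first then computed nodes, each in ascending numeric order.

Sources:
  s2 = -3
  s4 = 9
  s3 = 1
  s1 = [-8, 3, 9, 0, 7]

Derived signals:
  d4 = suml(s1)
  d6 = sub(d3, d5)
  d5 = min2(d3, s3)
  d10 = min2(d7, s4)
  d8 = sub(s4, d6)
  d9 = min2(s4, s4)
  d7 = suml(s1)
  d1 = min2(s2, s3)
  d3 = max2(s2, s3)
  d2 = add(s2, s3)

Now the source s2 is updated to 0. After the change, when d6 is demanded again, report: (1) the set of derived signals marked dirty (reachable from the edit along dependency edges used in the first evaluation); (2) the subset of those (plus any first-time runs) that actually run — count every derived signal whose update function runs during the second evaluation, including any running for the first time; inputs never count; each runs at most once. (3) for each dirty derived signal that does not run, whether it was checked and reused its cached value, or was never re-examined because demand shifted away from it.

First evaluation (everything demanded from the output):
  d3 = max2(-3, 1) = 1
  d5 = min2(1, 1) = 1
  d6 = sub(1, 1) = 0

Propagation after the edit:
  d3: runs — s2 -3->0; result 1 (same value as before).
  d5: checked — values it read are unchanged (d3 unchanged, s3 unchanged); reused cached 1 without running.
  d6: checked — values it read are unchanged (d3 unchanged, d5 unchanged); reused cached 0 without running.

Key observation: the change is absorbed at d3 — it re-runs but produces the same value, and the output's value is unchanged.

Marked dirty: d3, d5, d6.
Derived signals that run: d3 — 1 in total.
Checked but reused from cache: d5, d6.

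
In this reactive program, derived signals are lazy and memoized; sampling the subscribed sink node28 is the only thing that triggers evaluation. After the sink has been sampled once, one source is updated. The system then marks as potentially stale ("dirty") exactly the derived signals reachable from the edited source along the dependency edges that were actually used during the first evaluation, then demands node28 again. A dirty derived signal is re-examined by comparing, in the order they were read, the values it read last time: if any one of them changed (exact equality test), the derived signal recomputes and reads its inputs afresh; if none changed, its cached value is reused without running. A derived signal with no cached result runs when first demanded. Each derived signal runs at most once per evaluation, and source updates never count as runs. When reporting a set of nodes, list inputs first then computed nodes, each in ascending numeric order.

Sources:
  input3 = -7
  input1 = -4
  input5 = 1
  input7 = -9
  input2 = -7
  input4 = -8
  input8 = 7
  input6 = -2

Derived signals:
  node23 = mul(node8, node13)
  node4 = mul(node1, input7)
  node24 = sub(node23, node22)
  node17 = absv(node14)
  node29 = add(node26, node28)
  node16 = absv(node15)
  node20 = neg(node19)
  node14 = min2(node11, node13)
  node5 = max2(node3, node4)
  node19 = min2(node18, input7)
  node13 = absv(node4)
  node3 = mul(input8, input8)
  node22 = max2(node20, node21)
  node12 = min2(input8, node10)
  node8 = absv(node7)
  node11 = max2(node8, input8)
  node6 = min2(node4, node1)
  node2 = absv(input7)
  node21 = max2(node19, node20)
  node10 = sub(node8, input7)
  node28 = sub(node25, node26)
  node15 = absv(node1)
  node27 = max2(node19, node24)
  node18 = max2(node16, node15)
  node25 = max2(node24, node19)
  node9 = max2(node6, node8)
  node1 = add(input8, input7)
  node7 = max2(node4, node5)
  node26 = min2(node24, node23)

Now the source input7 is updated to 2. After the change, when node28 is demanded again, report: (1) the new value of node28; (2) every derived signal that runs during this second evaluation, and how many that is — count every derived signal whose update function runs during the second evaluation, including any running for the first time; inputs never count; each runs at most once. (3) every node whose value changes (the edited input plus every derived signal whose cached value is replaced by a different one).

Demanding node28 again yields 0.
13 derived signals run: node1, node4, node15, node16, node18, node19, node20, node21, node22, node24, node25, node26, node28.
The nodes whose values change: input7, node1, node15, node16, node18, node19, node20, node21, node22, node24, node25, node26.
Note where the cutoff bites: node5 is checked, finds nothing changed, and keeps its cache.

First demand of the output computes:
  node1 = add(7, -9) = -2
  node3 = mul(7, 7) = 49
  node4 = mul(-2, -9) = 18
  node5 = max2(49, 18) = 49
  node7 = max2(18, 49) = 49
  node8 = absv(49) = 49
  node13 = absv(18) = 18
  node15 = absv(-2) = 2
  node16 = absv(2) = 2
  node18 = max2(2, 2) = 2
  node19 = min2(2, -9) = -9
  node20 = neg(-9) = 9
  node21 = max2(-9, 9) = 9
  node22 = max2(9, 9) = 9
  node23 = mul(49, 18) = 882
  node24 = sub(882, 9) = 873
  node25 = max2(873, -9) = 873
  node26 = min2(873, 882) = 873
  node28 = sub(873, 873) = 0

After the edit, cleaning proceeds:
  node1: a read changed (input7 -9->2) — executes, giving 9.
  node4: a read changed (node1 -2->9; input7 -9->2) — executes, giving 18 — identical to its old value.
  node5: dirty, but its reads are unchanged (node3 unchanged, node4 unchanged); cached 49 stands.
  node7: dirty, but its reads are unchanged (node4 unchanged, node5 unchanged); cached 49 stands.
  node8: dirty, but its reads are unchanged (node7 unchanged); cached 49 stands.
  node13: dirty, but its reads are unchanged (node4 unchanged); cached 18 stands.
  node15: a read changed (node1 -2->9) — executes, giving 9.
  node16: a read changed (node15 2->9) — executes, giving 9.
  node18: a read changed (node16 2->9; node15 2->9) — executes, giving 9.
  node19: a read changed (node18 2->9; input7 -9->2) — executes, giving 2.
  node20: a read changed (node19 -9->2) — executes, giving -2.
  node21: a read changed (node19 -9->2; node20 9->-2) — executes, giving 2.
  node22: a read changed (node20 9->-2; node21 9->2) — executes, giving 2.
  node23: dirty, but its reads are unchanged (node8 unchanged, node13 unchanged); cached 882 stands.
  node24: a read changed (node22 9->2) — executes, giving 880.
  node25: a read changed (node24 873->880; node19 -9->2) — executes, giving 880.
  node26: a read changed (node24 873->880) — executes, giving 880.
  node28: a read changed (node25 873->880; node26 873->880) — executes, giving 0 — identical to its old value.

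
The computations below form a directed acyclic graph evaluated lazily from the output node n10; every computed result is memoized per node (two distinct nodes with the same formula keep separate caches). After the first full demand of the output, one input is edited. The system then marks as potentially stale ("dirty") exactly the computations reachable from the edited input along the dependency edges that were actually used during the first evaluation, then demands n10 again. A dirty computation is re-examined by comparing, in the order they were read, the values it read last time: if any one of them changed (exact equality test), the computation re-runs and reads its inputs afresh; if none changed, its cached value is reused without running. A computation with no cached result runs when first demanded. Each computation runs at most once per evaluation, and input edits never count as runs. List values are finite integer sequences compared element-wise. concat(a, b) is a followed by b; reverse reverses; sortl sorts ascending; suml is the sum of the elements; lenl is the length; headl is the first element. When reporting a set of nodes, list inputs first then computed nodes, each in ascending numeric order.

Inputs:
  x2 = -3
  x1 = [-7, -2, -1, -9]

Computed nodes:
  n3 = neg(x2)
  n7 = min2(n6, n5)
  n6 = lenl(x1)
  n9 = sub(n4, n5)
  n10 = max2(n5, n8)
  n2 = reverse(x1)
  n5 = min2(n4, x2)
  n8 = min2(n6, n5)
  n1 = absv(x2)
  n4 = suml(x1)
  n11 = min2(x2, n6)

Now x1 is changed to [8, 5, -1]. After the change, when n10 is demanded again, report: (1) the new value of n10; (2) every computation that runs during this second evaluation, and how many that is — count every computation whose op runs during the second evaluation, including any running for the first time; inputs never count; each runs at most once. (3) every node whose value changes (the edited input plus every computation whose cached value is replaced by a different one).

Demanding n10 again yields -3.
5 computations run: n4, n5, n6, n8, n10.
The nodes whose values change: x1, n4, n5, n6, n8, n10.

First demand of the output computes:
  n4 = suml([-7, -2, -1, -9]) = -19
  n5 = min2(-19, -3) = -19
  n6 = lenl([-7, -2, -1, -9]) = 4
  n8 = min2(4, -19) = -19
  n10 = max2(-19, -19) = -19

After the edit, cleaning proceeds:
  n4: a read changed (x1 [-7, -2, -1, -9]->[8, 5, -1]) — executes, giving 12.
  n5: a read changed (n4 -19->12) — executes, giving -3.
  n6: a read changed (x1 [-7, -2, -1, -9]->[8, 5, -1]) — executes, giving 3.
  n8: a read changed (n6 4->3; n5 -19->-3) — executes, giving -3.
  n10: a read changed (n5 -19->-3; n8 -19->-3) — executes, giving -3.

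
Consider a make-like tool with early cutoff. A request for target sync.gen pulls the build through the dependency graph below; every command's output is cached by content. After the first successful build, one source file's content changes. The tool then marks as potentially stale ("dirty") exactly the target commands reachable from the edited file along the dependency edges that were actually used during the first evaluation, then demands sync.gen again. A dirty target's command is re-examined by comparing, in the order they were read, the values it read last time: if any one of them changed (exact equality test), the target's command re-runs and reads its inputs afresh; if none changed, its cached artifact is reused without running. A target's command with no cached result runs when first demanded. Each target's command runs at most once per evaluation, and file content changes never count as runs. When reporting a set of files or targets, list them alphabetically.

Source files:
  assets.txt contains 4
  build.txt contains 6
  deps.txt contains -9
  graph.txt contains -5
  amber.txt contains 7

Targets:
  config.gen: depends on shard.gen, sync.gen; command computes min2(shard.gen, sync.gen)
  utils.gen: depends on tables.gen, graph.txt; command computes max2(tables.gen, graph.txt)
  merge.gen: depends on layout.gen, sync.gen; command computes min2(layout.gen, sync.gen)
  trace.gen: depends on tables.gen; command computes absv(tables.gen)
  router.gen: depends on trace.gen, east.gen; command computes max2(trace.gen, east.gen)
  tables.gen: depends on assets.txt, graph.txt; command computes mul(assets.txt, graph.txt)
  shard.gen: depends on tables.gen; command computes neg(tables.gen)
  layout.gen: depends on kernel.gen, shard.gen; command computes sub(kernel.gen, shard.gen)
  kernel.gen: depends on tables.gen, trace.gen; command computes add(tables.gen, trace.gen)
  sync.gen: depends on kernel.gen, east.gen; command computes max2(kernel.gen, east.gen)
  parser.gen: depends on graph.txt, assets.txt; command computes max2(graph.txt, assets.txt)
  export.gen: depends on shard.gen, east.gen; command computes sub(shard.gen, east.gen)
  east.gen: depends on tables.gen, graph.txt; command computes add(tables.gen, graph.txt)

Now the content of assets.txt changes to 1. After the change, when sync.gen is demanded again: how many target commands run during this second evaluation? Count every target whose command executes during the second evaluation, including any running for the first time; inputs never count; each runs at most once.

5 target commands run: east.gen, kernel.gen, sync.gen, tables.gen, trace.gen.

First demand of the output computes:
  tables.gen = mul(4, -5) = -20
  east.gen = add(-20, -5) = -25
  trace.gen = absv(-20) = 20
  kernel.gen = add(-20, 20) = 0
  sync.gen = max2(0, -25) = 0

After the edit, cleaning proceeds:
  tables.gen: a read changed (assets.txt 4->1) — executes, giving -5.
  east.gen: a read changed (tables.gen -20->-5) — executes, giving -10.
  trace.gen: a read changed (tables.gen -20->-5) — executes, giving 5.
  kernel.gen: a read changed (tables.gen -20->-5; trace.gen 20->5) — executes, giving 0 — identical to its old value.
  sync.gen: a read changed (east.gen -25->-10) — executes, giving 0 — identical to its old value.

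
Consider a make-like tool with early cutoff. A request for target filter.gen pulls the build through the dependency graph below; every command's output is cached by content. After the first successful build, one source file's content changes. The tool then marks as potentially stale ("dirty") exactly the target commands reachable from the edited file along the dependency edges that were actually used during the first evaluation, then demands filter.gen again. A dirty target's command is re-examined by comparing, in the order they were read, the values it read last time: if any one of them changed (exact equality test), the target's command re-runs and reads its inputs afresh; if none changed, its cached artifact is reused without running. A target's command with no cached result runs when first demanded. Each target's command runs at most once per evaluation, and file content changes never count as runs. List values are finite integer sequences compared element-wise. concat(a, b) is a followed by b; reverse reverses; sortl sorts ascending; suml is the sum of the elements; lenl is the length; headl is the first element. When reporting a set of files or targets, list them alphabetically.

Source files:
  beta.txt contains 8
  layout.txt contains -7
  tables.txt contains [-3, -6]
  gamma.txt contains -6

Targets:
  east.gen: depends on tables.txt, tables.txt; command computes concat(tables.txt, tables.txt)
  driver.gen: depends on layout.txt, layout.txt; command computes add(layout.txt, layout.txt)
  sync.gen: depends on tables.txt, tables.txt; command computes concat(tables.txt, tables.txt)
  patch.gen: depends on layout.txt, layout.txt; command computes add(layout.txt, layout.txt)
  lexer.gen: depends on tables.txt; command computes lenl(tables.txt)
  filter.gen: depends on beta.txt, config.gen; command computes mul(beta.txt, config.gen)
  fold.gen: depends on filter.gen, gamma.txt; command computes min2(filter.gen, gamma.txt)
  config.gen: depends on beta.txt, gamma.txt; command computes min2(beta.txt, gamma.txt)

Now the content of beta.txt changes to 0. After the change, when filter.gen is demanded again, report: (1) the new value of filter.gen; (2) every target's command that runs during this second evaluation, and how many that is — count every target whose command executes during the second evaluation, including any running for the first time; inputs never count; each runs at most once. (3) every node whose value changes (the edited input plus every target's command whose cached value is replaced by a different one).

First demand of the output computes:
  config.gen = min2(8, -6) = -6
  filter.gen = mul(8, -6) = -48

After the edit, cleaning proceeds:
  config.gen: a read changed (beta.txt 8->0) — executes, giving -6 — identical to its old value.
  filter.gen: a read changed (beta.txt 8->0) — executes, giving 0.

Demanding filter.gen again yields 0.
2 target commands run: config.gen, filter.gen.
The nodes whose values change: beta.txt, filter.gen.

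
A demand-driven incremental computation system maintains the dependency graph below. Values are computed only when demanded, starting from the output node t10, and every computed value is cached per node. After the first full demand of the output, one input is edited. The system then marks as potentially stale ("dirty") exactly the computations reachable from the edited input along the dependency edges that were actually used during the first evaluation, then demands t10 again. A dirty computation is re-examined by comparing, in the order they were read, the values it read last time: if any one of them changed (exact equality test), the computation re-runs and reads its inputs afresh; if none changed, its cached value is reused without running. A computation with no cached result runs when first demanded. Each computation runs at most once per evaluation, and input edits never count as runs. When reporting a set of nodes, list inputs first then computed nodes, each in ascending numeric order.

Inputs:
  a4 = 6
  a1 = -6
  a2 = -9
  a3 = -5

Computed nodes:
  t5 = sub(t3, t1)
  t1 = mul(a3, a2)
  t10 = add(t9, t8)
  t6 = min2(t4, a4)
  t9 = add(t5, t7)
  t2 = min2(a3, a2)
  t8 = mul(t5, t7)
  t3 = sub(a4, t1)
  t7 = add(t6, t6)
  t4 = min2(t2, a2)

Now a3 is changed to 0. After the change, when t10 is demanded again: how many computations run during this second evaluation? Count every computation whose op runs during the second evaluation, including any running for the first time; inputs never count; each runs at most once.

Computations that run: t1, t2, t3, t5, t8, t9, t10 — 7 in total.
Key observation: the cutoff stops propagation at t4 — its inputs' values are unchanged, so it reuses its cache.

First evaluation (everything demanded from the output):
  t1 = mul(-5, -9) = 45
  t2 = min2(-5, -9) = -9
  t3 = sub(6, 45) = -39
  t4 = min2(-9, -9) = -9
  t5 = sub(-39, 45) = -84
  t6 = min2(-9, 6) = -9
  t7 = add(-9, -9) = -18
  t8 = mul(-84, -18) = 1512
  t9 = add(-84, -18) = -102
  t10 = add(-102, 1512) = 1410

Propagation after the edit:
  t1: runs — a3 -5->0; result 0.
  t2: runs — a3 -5->0; result -9 (same value as before).
  t3: runs — t1 45->0; result 6.
  t4: checked — values it read are unchanged (t2 unchanged, a2 unchanged); reused cached -9 without running.
  t5: runs — t3 -39->6; t1 45->0; result 6.
  t6: checked — values it read are unchanged (t4 unchanged, a4 unchanged); reused cached -9 without running.
  t7: checked — values it read are unchanged (t6 unchanged, t6 unchanged); reused cached -18 without running.
  t8: runs — t5 -84->6; result -108.
  t9: runs — t5 -84->6; result -12.
  t10: runs — t9 -102->-12; t8 1512->-108; result -120.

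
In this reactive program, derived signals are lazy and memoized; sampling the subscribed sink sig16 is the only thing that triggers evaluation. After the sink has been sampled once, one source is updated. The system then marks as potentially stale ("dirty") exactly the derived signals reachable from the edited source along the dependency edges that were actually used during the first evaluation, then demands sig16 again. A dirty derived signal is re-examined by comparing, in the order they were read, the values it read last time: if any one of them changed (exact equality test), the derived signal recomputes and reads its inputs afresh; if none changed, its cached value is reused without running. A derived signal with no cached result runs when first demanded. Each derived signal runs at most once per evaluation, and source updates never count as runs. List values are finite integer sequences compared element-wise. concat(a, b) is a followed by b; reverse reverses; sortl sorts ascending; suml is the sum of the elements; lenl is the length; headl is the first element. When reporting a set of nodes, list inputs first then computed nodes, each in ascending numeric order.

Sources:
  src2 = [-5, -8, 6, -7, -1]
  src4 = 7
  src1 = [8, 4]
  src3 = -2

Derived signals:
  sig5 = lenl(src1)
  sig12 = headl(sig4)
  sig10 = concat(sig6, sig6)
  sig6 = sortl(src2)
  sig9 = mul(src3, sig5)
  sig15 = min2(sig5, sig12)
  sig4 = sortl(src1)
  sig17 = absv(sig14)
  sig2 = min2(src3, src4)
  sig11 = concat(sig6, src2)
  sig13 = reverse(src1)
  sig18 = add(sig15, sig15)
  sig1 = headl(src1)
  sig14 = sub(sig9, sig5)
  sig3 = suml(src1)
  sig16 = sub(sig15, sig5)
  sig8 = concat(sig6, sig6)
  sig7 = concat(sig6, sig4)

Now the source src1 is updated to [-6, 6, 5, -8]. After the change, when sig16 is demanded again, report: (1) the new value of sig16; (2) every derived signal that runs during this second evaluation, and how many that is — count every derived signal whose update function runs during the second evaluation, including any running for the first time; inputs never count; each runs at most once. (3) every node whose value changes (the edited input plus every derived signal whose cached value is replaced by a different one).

First demand of the output computes:
  sig4 = sortl([8, 4]) = [4, 8]
  sig5 = lenl([8, 4]) = 2
  sig12 = headl([4, 8]) = 4
  sig15 = min2(2, 4) = 2
  sig16 = sub(2, 2) = 0

After the edit, cleaning proceeds:
  sig4: a read changed (src1 [8, 4]->[-6, 6, 5, -8]) — executes, giving [-8, -6, 5, 6].
  sig5: a read changed (src1 [8, 4]->[-6, 6, 5, -8]) — executes, giving 4.
  sig12: a read changed (sig4 [4, 8]->[-8, -6, 5, 6]) — executes, giving -8.
  sig15: a read changed (sig5 2->4; sig12 4->-8) — executes, giving -8.
  sig16: a read changed (sig15 2->-8; sig5 2->4) — executes, giving -12.

Demanding sig16 again yields -12.
5 derived signals run: sig4, sig5, sig12, sig15, sig16.
The nodes whose values change: src1, sig4, sig5, sig12, sig15, sig16.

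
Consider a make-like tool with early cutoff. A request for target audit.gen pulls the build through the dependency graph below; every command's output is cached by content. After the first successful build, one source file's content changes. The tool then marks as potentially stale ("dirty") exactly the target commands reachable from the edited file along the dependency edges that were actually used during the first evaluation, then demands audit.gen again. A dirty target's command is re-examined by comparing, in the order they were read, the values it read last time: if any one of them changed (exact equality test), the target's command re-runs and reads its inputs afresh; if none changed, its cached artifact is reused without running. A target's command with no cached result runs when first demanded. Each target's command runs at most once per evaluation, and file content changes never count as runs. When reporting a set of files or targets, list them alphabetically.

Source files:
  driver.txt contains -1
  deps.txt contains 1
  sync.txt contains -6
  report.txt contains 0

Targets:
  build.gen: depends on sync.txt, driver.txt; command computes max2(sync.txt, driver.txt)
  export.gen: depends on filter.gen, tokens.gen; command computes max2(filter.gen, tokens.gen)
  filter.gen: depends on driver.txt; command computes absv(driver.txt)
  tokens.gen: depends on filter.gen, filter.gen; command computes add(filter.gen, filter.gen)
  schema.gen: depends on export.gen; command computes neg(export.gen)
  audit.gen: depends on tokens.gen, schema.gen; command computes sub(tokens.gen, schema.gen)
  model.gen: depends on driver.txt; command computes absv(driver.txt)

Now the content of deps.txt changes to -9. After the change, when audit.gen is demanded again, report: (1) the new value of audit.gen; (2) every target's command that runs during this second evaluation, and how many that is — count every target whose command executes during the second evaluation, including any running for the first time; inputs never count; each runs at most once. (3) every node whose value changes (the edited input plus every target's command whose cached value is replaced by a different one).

Demanding audit.gen again yields 4.
0 target commands run: none.
The nodes whose values change: deps.txt.
Note the shortcut — nothing in the graph depends on deps.txt at all, so no recomputation happens.

First demand of the output computes:
  filter.gen = absv(-1) = 1
  tokens.gen = add(1, 1) = 2
  export.gen = max2(1, 2) = 2
  schema.gen = neg(2) = -2
  audit.gen = sub(2, -2) = 4

After the edit, cleaning proceeds:
  no node depends on deps.txt at all; the second demand re-runs nothing.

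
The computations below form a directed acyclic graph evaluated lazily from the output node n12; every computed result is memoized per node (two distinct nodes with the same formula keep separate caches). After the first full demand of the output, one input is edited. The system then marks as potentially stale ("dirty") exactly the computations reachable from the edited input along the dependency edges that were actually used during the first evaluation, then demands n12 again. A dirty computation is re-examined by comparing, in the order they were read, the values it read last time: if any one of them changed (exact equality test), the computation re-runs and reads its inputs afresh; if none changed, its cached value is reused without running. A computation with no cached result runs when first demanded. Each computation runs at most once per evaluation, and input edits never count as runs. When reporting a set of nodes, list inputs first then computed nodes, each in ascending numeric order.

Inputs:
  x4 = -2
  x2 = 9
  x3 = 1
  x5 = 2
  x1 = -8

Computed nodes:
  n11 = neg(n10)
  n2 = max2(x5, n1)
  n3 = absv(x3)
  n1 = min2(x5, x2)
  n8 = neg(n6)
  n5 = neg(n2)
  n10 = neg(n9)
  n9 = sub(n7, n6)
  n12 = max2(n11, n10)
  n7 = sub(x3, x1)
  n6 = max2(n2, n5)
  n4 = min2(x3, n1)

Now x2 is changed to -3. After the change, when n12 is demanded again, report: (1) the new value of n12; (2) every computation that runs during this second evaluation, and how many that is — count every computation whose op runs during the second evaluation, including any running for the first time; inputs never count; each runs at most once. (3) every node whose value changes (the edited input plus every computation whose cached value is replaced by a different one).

First demand of the output computes:
  n1 = min2(2, 9) = 2
  n2 = max2(2, 2) = 2
  n5 = neg(2) = -2
  n6 = max2(2, -2) = 2
  n7 = sub(1, -8) = 9
  n9 = sub(9, 2) = 7
  n10 = neg(7) = -7
  n11 = neg(-7) = 7
  n12 = max2(7, -7) = 7

After the edit, cleaning proceeds:
  n1: a read changed (x2 9->-3) — executes, giving -3.
  n2: a read changed (n1 2->-3) — executes, giving 2 — identical to its old value.
  n5: dirty, but its reads are unchanged (n2 unchanged); cached -2 stands.
  n6: dirty, but its reads are unchanged (n2 unchanged, n5 unchanged); cached 2 stands.
  n9: dirty, but its reads are unchanged (n7 unchanged, n6 unchanged); cached 7 stands.
  n10: dirty, but its reads are unchanged (n9 unchanged); cached -7 stands.
  n11: dirty, but its reads are unchanged (n10 unchanged); cached 7 stands.
  n12: dirty, but its reads are unchanged (n11 unchanged, n10 unchanged); cached 7 stands.

Note the absorption at n2: it re-runs yet its value is the same, leaving the output's value untouched.

Demanding n12 again yields 7.
2 computations run: n1, n2.
The nodes whose values change: x2, n1.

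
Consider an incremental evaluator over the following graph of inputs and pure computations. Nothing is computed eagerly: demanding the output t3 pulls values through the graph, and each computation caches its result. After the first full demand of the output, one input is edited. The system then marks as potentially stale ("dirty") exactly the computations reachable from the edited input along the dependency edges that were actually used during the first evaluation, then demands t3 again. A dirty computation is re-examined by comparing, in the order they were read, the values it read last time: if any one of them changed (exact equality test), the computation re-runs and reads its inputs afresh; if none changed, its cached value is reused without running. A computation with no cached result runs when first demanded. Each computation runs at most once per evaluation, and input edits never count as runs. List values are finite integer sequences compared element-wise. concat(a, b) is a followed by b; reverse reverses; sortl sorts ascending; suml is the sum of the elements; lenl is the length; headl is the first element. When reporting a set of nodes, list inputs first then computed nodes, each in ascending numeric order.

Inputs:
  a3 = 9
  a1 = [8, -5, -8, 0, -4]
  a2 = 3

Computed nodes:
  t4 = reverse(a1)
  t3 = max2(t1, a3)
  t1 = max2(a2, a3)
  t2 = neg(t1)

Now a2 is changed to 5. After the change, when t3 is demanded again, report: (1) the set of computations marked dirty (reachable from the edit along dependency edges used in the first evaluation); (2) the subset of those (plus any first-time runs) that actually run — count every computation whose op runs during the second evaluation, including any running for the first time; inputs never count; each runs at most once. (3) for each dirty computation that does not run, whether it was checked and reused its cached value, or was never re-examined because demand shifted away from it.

Dirty set: t1, t3.
Run set: t1 (1 run).
Re-examined without running (cache reused): t3.
The important point: t1 recomputes to an identical value, and the output ends up unchanged.

Initial pass — values computed on the first demand:
  t1 = max2(3, 9) = 9
  t3 = max2(9, 9) = 9

Second demand — change propagation:
  t1: re-runs because a2 3->5; new result 9 (unchanged).
  t3: re-examined; everything it read last time is the same (t1 unchanged, a3 unchanged) — cache 9 kept, no run.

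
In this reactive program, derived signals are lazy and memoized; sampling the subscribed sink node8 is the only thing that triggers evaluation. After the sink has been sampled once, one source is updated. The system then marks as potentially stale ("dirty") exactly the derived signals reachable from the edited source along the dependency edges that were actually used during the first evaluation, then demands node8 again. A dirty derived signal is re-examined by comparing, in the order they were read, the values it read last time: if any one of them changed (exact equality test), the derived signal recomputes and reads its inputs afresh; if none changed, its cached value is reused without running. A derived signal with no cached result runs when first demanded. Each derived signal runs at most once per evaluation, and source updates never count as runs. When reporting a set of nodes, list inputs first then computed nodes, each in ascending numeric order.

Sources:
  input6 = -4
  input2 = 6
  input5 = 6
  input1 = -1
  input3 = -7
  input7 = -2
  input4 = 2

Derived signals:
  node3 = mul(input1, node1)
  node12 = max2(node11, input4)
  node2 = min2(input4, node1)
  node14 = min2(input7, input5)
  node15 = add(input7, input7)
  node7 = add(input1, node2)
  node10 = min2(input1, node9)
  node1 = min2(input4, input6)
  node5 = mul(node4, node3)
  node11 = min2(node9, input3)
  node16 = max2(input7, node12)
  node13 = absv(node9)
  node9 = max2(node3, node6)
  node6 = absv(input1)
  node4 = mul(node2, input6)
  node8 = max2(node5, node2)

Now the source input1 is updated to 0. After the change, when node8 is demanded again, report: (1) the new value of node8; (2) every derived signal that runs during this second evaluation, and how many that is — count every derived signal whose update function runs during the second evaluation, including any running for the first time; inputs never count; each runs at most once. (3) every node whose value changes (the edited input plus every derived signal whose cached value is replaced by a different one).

Demanding node8 again yields 0.
3 derived signals run: node3, node5, node8.
The nodes whose values change: input1, node3, node5, node8.

First demand of the output computes:
  node1 = min2(2, -4) = -4
  node2 = min2(2, -4) = -4
  node3 = mul(-1, -4) = 4
  node4 = mul(-4, -4) = 16
  node5 = mul(16, 4) = 64
  node8 = max2(64, -4) = 64

After the edit, cleaning proceeds:
  node3: a read changed (input1 -1->0) — executes, giving 0.
  node5: a read changed (node3 4->0) — executes, giving 0.
  node8: a read changed (node5 64->0) — executes, giving 0.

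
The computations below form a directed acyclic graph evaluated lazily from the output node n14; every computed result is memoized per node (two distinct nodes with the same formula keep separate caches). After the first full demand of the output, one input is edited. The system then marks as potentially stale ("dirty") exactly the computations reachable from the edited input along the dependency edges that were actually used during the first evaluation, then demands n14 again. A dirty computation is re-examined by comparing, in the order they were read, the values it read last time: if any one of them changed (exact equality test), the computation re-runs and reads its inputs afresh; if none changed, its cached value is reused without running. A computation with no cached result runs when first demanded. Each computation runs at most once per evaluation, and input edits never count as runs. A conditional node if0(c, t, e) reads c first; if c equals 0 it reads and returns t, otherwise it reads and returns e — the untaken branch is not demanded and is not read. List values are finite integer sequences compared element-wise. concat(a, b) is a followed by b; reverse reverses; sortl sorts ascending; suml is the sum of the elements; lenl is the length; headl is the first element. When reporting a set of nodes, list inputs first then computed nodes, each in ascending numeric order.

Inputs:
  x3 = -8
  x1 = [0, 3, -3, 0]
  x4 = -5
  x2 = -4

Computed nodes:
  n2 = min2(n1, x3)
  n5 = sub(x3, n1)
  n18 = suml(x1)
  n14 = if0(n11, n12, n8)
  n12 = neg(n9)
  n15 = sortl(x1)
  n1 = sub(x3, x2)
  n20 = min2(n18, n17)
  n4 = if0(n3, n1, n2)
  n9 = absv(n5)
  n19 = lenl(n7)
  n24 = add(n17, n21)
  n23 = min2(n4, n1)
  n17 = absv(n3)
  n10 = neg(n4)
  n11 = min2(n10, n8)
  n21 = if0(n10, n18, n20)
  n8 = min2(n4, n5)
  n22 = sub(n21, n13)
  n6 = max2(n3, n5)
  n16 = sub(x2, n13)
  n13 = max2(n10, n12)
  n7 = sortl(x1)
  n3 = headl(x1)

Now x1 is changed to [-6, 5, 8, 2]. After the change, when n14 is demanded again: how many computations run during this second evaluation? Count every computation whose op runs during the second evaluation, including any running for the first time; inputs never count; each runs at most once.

7 computations run: n2, n3, n4, n8, n10, n11, n14.
Note the branch switch — n2 had no cache and runs now for the first time.

First demand of the output computes:
  n1 = sub(-8, -4) = -4
  n3 = headl([0, 3, -3, 0]) = 0
  n4 = if0(n3=0 -> then branch n1) = -4
  n5 = sub(-8, -4) = -4
  n8 = min2(-4, -4) = -4
  n10 = neg(-4) = 4
  n11 = min2(4, -4) = -4
  n14 = if0(n11=-4 -> else branch n8) = -4

After the edit, cleaning proceeds:
  n2: had never run; runs now, result -8.
  n3: a read changed (x1 [0, 3, -3, 0]->[-6, 5, 8, 2]) — executes, giving -6.
  n4: a read changed (n3 0->-6) — executes, giving -8.
  n8: a read changed (n4 -4->-8) — executes, giving -8.
  n10: a read changed (n4 -4->-8) — executes, giving 8.
  n11: a read changed (n10 4->8; n8 -4->-8) — executes, giving -8.
  n14: a read changed (n11 -4->-8; n8 -4->-8) — executes, giving -8.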